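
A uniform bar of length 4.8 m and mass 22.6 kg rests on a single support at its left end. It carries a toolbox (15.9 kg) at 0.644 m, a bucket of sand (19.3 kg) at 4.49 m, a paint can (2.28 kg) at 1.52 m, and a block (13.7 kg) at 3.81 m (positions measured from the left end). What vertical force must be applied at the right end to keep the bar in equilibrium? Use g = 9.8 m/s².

F ≈ 422 N

Choose the left end as the axis so the unknown pivot reaction has zero arm there.
Beam weight: 22.6 × 9.8 = 221.5 N down at 2.4 m → arm 2.4 m, τ = 221.5 × 2.4 = 531.6 N·m clockwise.
Toolbox: 15.9 × 9.8 = 155.8 N down at 0.644 m → arm 0.644 m, τ = 155.8 × 0.644 = 100.3 N·m clockwise.
Bucket of sand: 19.3 × 9.8 = 189.1 N down at 4.49 m → arm 4.49 m, τ = 189.1 × 4.49 = 849.1 N·m clockwise.
Paint can: 2.28 × 9.8 = 22.34 N down at 1.52 m → arm 1.52 m, τ = 22.34 × 1.52 = 33.96 N·m clockwise.
Block: 13.7 × 9.8 = 134.3 N down at 3.81 m → arm 3.81 m, τ = 134.3 × 3.81 = 511.7 N·m clockwise.
Net moment of the loads = 2027 N·m clockwise.
The upward force F acts at the right end, arm 4.8 m, giving F × 4.8 counterclockwise.
For rotational equilibrium, F × 4.8 = 2027, so F = 2027 / 4.8 = 422 N.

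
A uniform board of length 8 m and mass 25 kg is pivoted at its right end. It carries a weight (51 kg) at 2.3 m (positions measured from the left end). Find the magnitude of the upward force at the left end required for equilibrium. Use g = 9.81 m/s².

F ≈ 479 N

Choose the right end as the axis so the unknown pivot reaction has zero arm there.
Beam weight: 25 × 9.81 = 245.2 N down at 4 m → arm 4 m, τ = 245.2 × 4 = 980.8 N·m counterclockwise.
Weight: 51 × 9.81 = 500.3 N down at 2.3 m → arm 5.7 m, τ = 500.3 × 5.7 = 2852 N·m counterclockwise.
Net moment of the loads = 3833 N·m counterclockwise.
The upward force F acts at the left end, arm 8 m, giving F × 8 clockwise.
Στ = 0 ⇒ F × 8 = 3833 ⇒ F = 3833 / 8 = 479 N.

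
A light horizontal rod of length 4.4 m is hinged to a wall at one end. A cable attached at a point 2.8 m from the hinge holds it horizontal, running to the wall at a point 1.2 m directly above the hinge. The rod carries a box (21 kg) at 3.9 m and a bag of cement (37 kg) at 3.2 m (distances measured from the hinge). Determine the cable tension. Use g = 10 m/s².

T ≈ 1820 N

Taking torques about the hinge:
Box: 21 × 10 = 210 N down at 3.9 m → arm 3.9 m, τ = 210 × 3.9 = 819 N·m clockwise.
Bag of cement: 37 × 10 = 370 N down at 3.2 m → arm 3.2 m, τ = 370 × 3.2 = 1184 N·m clockwise.
Total clockwise load moment = 2003 N·m.
The cable tension T acts at 2.8 m; only its component perpendicular to the rod, T sinθ, produces torque. sinθ = h/√(h²+d²) = 1.2/√(1.2²+2.8²) = 0.3939.
Στ = 0 ⇒ T × 2.8 × 0.3939 = 2003 ⇒ T = 2003 / 1.103 = 1820 N.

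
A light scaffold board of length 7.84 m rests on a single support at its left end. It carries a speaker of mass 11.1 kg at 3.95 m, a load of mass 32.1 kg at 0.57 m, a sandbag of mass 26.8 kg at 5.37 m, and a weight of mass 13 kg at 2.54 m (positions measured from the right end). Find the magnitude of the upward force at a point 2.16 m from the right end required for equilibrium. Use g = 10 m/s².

Take moments about the left end.
Speaker: 11.1 × 10 = 111 N down at 3.95 m → arm 3.89 m, τ = 111 × 3.89 = 431.8 N·m clockwise.
Load: 32.1 × 10 = 321 N down at 0.57 m → arm 7.27 m, τ = 321 × 7.27 = 2334 N·m clockwise.
Sandbag: 26.8 × 10 = 268 N down at 5.37 m → arm 2.47 m, τ = 268 × 2.47 = 662 N·m clockwise.
Weight: 13 × 10 = 130 N down at 2.54 m → arm 5.3 m, τ = 130 × 5.3 = 689 N·m clockwise.
Net moment of the loads = 4117 N·m clockwise.
The upward force F acts at a point 2.16 m from the right end, arm 5.68 m, giving F × 5.68 counterclockwise.
For rotational equilibrium, F × 5.68 = 4117, so F = 4117 / 5.68 = 725 N.

F ≈ 725 N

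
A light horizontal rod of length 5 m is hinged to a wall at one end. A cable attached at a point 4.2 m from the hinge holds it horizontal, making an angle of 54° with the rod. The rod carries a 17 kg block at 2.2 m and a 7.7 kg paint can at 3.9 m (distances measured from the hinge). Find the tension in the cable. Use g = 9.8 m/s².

About the hinge:
Block: 17 × 9.8 = 166.6 N down at 2.2 m → arm 2.2 m, τ = 166.6 × 2.2 = 366.5 N·m clockwise.
Paint can: 7.7 × 9.8 = 75.46 N down at 3.9 m → arm 3.9 m, τ = 75.46 × 3.9 = 294.3 N·m clockwise.
Total clockwise load moment = 660.8 N·m.
The cable tension T acts at 4.2 m; only its component perpendicular to the rod, T sinθ, produces torque. sin 54° = 0.809.
Setting net torque to zero: T × 4.2 × 0.809 = 660.8 → T = 660.8 / 3.398 = 194 N.

T ≈ 194 N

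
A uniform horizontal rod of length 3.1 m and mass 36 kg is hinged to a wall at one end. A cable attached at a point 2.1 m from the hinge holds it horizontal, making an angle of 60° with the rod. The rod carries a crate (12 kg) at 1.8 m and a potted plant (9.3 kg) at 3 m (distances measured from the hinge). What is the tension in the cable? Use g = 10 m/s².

Take moments about the hinge.
Beam weight: 36 × 10 = 360 N down at 1.55 m → arm 1.55 m, τ = 360 × 1.55 = 558 N·m clockwise.
Crate: 12 × 10 = 120 N down at 1.8 m → arm 1.8 m, τ = 120 × 1.8 = 216 N·m clockwise.
Potted plant: 9.3 × 10 = 93 N down at 3 m → arm 3 m, τ = 93 × 3 = 279 N·m clockwise.
Total clockwise load moment = 1053 N·m.
The cable tension T acts at 2.1 m; only its component perpendicular to the rod, T sinθ, produces torque. sin 60° = 0.866.
For rotational equilibrium, T × 2.1 × 0.866 = 1053, so T = 1053 / 1.819 = 579 N.

T ≈ 579 N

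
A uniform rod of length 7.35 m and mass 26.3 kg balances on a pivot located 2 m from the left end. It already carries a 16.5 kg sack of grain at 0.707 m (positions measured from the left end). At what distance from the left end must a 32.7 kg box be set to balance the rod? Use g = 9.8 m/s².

x ≈ 1.31 m from the left end

Take moments about the pivot (at 2 m from the left end).
Beam weight: 26.3 × 9.8 = 257.7 N down at 3.675 m → arm 1.675 m, τ = 257.7 × 1.675 = 431.6 N·m clockwise.
Sack of grain: 16.5 × 9.8 = 161.7 N down at 0.707 m → arm 1.293 m, τ = 161.7 × 1.293 = 209.1 N·m counterclockwise.
Net moment of existing loads = 222.5 N·m clockwise.
The box weighs 32.7 × 9.8 = 320.5 N and must supply an equal counterclockwise moment, so its lever arm about the pivot is 222.5 / 320.5 = 0.694 m.
That puts it at 2 − 0.694 = 1.31 m from the left end.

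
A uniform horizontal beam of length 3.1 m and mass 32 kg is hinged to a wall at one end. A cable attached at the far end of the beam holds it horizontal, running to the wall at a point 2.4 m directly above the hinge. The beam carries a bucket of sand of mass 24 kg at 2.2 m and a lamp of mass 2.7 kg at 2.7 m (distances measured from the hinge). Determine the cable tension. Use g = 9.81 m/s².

T ≈ 567 N

Choose the hinge as the axis so the unknown hinge reaction has zero arm there.
Beam weight: 32 × 9.81 = 313.9 N down at 1.55 m → arm 1.55 m, τ = 313.9 × 1.55 = 486.5 N·m clockwise.
Bucket of sand: 24 × 9.81 = 235.4 N down at 2.2 m → arm 2.2 m, τ = 235.4 × 2.2 = 517.9 N·m clockwise.
Lamp: 2.7 × 9.81 = 26.49 N down at 2.7 m → arm 2.7 m, τ = 26.49 × 2.7 = 71.52 N·m clockwise.
Total clockwise load moment = 1076 N·m.
The cable tension T acts at 3.1 m; only its component perpendicular to the beam, T sinθ, produces torque. sinθ = h/√(h²+d²) = 2.4/√(2.4²+3.1²) = 0.6122.
Balancing moments: T × 3.1 × 0.6122 = 1076, giving T = 1076 / 1.898 = 567 N.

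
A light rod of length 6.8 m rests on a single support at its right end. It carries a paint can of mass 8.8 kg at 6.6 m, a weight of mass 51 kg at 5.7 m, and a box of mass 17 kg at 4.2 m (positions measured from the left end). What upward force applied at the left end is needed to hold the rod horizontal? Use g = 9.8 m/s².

F ≈ 147 N

About the right end:
Paint can: 8.8 × 9.8 = 86.24 N down at 6.6 m → arm 0.2 m, τ = 86.24 × 0.2 = 17.25 N·m counterclockwise.
Weight: 51 × 9.8 = 499.8 N down at 5.7 m → arm 1.1 m, τ = 499.8 × 1.1 = 549.8 N·m counterclockwise.
Box: 17 × 9.8 = 166.6 N down at 4.2 m → arm 2.6 m, τ = 166.6 × 2.6 = 433.2 N·m counterclockwise.
Net moment of the loads = 1000 N·m counterclockwise.
The upward force F acts at the left end, arm 6.8 m, giving F × 6.8 clockwise.
Στ = 0 ⇒ F × 6.8 = 1000 ⇒ F = 1000 / 6.8 = 147 N.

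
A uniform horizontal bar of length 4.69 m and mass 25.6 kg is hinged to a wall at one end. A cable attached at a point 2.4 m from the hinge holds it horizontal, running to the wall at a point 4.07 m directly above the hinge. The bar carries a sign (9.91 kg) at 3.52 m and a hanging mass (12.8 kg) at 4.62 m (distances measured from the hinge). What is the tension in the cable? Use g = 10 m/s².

T ≈ 745 N

Take moments about the hinge.
Beam weight: 25.6 × 10 = 256 N down at 2.345 m → arm 2.345 m, τ = 256 × 2.345 = 600.3 N·m clockwise.
Sign: 9.91 × 10 = 99.1 N down at 3.52 m → arm 3.52 m, τ = 99.1 × 3.52 = 348.8 N·m clockwise.
Hanging mass: 12.8 × 10 = 128 N down at 4.62 m → arm 4.62 m, τ = 128 × 4.62 = 591.4 N·m clockwise.
Total clockwise load moment = 1540 N·m.
The cable tension T acts at 2.4 m; only its component perpendicular to the bar, T sinθ, produces torque. sinθ = h/√(h²+d²) = 4.07/√(4.07²+2.4²) = 0.8614.
Setting net torque to zero: T × 2.4 × 0.8614 = 1540 → T = 1540 / 2.067 = 745 N.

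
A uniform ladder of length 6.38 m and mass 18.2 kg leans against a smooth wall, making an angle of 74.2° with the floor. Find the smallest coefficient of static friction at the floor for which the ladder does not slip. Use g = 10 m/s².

Choose the foot of the ladder as the axis so the floor normal and friction both act there and drop out.
Ladder weight 18.2×10 = 182 N acts at 3.19 m along the ladder; its horizontal arm is 3.19·cos74.2° = 0.8686 m → τ = 158.1 N·m clockwise.
Wall normal N acts horizontally at the top; its moment arm is the height L sinθ = 6.38·sin74.2° = 6.139 m, counterclockwise.
For rotational equilibrium, N × 6.139 = 158.1, so N = 25.75 N.
ΣFx = 0 ⇒ f = N_wall = 25.75 N. ΣFy = 0 ⇒ N_floor = 182 N.
μ_min = f / N_floor = 25.75 / 182 = 0.141.

μ_min ≈ 0.141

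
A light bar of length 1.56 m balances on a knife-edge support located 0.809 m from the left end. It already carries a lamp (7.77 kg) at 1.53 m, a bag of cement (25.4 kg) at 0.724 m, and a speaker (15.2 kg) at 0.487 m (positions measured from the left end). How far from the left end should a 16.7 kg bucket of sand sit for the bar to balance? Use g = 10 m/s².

Take moments about the knife-edge support (at 0.809 m from the left end).
Lamp: 7.77 × 10 = 77.7 N down at 1.53 m → arm 0.721 m, τ = 77.7 × 0.721 = 56.02 N·m clockwise.
Bag of cement: 25.4 × 10 = 254 N down at 0.724 m → arm 0.085 m, τ = 254 × 0.085 = 21.59 N·m counterclockwise.
Speaker: 15.2 × 10 = 152 N down at 0.487 m → arm 0.322 m, τ = 152 × 0.322 = 48.94 N·m counterclockwise.
Net moment of existing loads = 14.51 N·m counterclockwise.
The bucket of sand weighs 16.7 × 10 = 167 N and must supply an equal clockwise moment, so its lever arm about the knife-edge support is 14.51 / 167 = 0.0869 m.
That puts it at 0.809 + 0.0869 = 0.896 m from the left end.

x ≈ 0.896 m from the left end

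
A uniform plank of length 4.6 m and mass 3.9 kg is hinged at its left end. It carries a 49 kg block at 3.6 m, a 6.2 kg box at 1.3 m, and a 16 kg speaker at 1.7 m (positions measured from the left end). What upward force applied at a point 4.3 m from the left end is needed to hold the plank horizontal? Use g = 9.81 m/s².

Sum moments about the left end (the unknown pivot reaction has zero arm there).
Beam weight: 3.9 × 9.81 = 38.26 N down at 2.3 m → arm 2.3 m, τ = 38.26 × 2.3 = 88 N·m clockwise.
Block: 49 × 9.81 = 480.7 N down at 3.6 m → arm 3.6 m, τ = 480.7 × 3.6 = 1731 N·m clockwise.
Box: 6.2 × 9.81 = 60.82 N down at 1.3 m → arm 1.3 m, τ = 60.82 × 1.3 = 79.07 N·m clockwise.
Speaker: 16 × 9.81 = 157 N down at 1.7 m → arm 1.7 m, τ = 157 × 1.7 = 266.9 N·m clockwise.
Net moment of the loads = 2165 N·m clockwise.
The upward force F acts at a point 4.3 m from the left end, arm 4.3 m, giving F × 4.3 counterclockwise.
Στ = 0 ⇒ F × 4.3 = 2165 ⇒ F = 2165 / 4.3 = 503 N.

F ≈ 503 N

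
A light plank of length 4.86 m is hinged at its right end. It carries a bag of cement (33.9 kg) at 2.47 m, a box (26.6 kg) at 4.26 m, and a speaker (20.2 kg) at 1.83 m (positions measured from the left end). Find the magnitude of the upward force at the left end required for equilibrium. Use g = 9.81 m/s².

F ≈ 319 N

Choose the right end as the axis so the unknown pivot reaction has zero arm there.
Bag of cement: 33.9 × 9.81 = 332.6 N down at 2.47 m → arm 2.39 m, τ = 332.6 × 2.39 = 794.9 N·m counterclockwise.
Box: 26.6 × 9.81 = 260.9 N down at 4.26 m → arm 0.6 m, τ = 260.9 × 0.6 = 156.5 N·m counterclockwise.
Speaker: 20.2 × 9.81 = 198.2 N down at 1.83 m → arm 3.03 m, τ = 198.2 × 3.03 = 600.5 N·m counterclockwise.
Net moment of the loads = 1552 N·m counterclockwise.
The upward force F acts at the left end, arm 4.86 m, giving F × 4.86 clockwise.
For rotational equilibrium, F × 4.86 = 1552, so F = 1552 / 4.86 = 319 N.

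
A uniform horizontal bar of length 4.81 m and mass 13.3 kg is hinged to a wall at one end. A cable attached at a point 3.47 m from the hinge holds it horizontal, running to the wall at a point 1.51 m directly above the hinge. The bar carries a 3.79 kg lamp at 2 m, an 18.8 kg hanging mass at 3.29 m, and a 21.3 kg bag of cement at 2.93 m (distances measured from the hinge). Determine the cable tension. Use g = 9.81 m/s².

T ≈ 1160 N

Taking torques about the hinge:
Beam weight: 13.3 × 9.81 = 130.5 N down at 2.405 m → arm 2.405 m, τ = 130.5 × 2.405 = 313.9 N·m clockwise.
Lamp: 3.79 × 9.81 = 37.18 N down at 2 m → arm 2 m, τ = 37.18 × 2 = 74.36 N·m clockwise.
Hanging mass: 18.8 × 9.81 = 184.4 N down at 3.29 m → arm 3.29 m, τ = 184.4 × 3.29 = 606.7 N·m clockwise.
Bag of cement: 21.3 × 9.81 = 209 N down at 2.93 m → arm 2.93 m, τ = 209 × 2.93 = 612.4 N·m clockwise.
Total clockwise load moment = 1607 N·m.
The cable tension T acts at 3.47 m; only its component perpendicular to the bar, T sinθ, produces torque. sinθ = h/√(h²+d²) = 1.51/√(1.51²+3.47²) = 0.399.
Setting net torque to zero: T × 3.47 × 0.399 = 1607 → T = 1607 / 1.385 = 1160 N.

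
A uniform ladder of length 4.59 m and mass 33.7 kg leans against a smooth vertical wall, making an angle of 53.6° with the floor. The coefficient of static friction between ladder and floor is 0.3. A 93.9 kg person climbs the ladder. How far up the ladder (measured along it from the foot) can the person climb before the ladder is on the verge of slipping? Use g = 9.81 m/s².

Taking torques about the foot of the ladder:
Ladder weight 33.7×9.81 = 330.6 N acts at 2.295 m along the ladder; its horizontal arm is 2.295·cos53.6° = 1.362 m → τ = 450.3 N·m clockwise.
Person weight 93.9×9.81 = 921.2 N at distance d → arm d·cos53.6° → τ = 921.2·d·0.5934 clockwise.
Wall normal N at the top has arm L sinθ = 3.694 m counterclockwise, so Στ = 0 gives N·3.694 = 450.3 + 546.6·d.
ΣFy = 0 ⇒ N_floor = 1252 N, so the maximum friction is μ_s·N_floor = 0.3×1252 = 375.6 N. ΣFx = 0 ⇒ N_wall = f, so at the slipping point N = 375.6 N.
Substituting: 375.6×3.694 = 450.3 + 546.6·d ⇒ d = (1387 − 450.3) / 546.6 = 1.71 m.

d ≈ 1.71 m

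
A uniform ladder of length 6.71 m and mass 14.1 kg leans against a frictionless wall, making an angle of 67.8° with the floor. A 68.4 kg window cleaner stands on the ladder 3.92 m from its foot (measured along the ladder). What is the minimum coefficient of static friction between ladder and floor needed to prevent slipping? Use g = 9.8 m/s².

μ_min ≈ 0.233

Take moments about the foot of the ladder.
Ladder weight 14.1×9.8 = 138.2 N acts at 3.355 m along the ladder; its horizontal arm is 3.355·cos67.8° = 1.268 m → τ = 175.2 N·m clockwise.
Window cleaner: 68.4×9.8 = 670.3 N at 3.92 m → arm 1.481 m → τ = 992.7 N·m clockwise.
Wall normal N acts horizontally at the top; its moment arm is the height L sinθ = 6.71·sin67.8° = 6.213 m, counterclockwise.
For rotational equilibrium, N × 6.213 = 1168, so N = 188 N.
ΣFx = 0 ⇒ f = N_wall = 188 N. ΣFy = 0 ⇒ N_floor = 808.5 N.
μ_min = f / N_floor = 188 / 808.5 = 0.233.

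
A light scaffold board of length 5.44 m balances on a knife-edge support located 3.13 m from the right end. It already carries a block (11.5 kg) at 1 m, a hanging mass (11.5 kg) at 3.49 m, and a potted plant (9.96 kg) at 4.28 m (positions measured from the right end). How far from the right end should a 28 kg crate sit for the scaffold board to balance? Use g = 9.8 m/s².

x ≈ 3.45 m from the right end

Take moments about the knife-edge support (at 3.13 m from the right end).
Block: 11.5 × 9.8 = 112.7 N down at 1 m → arm 2.13 m, τ = 112.7 × 2.13 = 240.1 N·m clockwise.
Hanging mass: 11.5 × 9.8 = 112.7 N down at 3.49 m → arm 0.36 m, τ = 112.7 × 0.36 = 40.57 N·m counterclockwise.
Potted plant: 9.96 × 9.8 = 97.61 N down at 4.28 m → arm 1.15 m, τ = 97.61 × 1.15 = 112.3 N·m counterclockwise.
Net moment of existing loads = 87.23 N·m clockwise.
The crate weighs 28 × 9.8 = 274.4 N and must supply an equal counterclockwise moment, so its lever arm about the knife-edge support is 87.23 / 274.4 = 0.318 m.
That puts it at 3.13 + 0.318 = 3.45 m from the right end.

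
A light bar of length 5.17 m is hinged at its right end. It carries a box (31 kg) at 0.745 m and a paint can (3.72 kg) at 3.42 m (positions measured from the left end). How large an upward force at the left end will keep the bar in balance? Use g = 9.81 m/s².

F ≈ 273 N

About the right end:
Box: 31 × 9.81 = 304.1 N down at 0.745 m → arm 4.425 m, τ = 304.1 × 4.425 = 1346 N·m counterclockwise.
Paint can: 3.72 × 9.81 = 36.49 N down at 3.42 m → arm 1.75 m, τ = 36.49 × 1.75 = 63.86 N·m counterclockwise.
Net moment of the loads = 1410 N·m counterclockwise.
The upward force F acts at the left end, arm 5.17 m, giving F × 5.17 clockwise.
Balancing moments: F × 5.17 = 1410, giving F = 1410 / 5.17 = 273 N.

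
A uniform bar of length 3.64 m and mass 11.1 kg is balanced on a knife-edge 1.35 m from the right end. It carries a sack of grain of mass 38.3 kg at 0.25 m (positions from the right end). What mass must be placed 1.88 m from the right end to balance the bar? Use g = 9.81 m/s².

m ≈ 69.6 kg

Sum moments about the knife-edge (at 1.35 m from the right end) (the support reaction has zero arm there).
Beam weight: 11.1 × 9.81 = 108.9 N down at 1.82 m → arm 0.47 m, τ = 108.9 × 0.47 = 51.18 N·m counterclockwise.
Sack of grain: 38.3 × 9.81 = 375.7 N down at 0.25 m → arm 1.1 m, τ = 375.7 × 1.1 = 413.3 N·m clockwise.
Net moment of known loads = 362.1 N·m clockwise.
An unknown mass m at 1.88 m has arm 0.53 m; its moment is m·g·0.53 counterclockwise.
Balancing moments: m × 9.81 × 0.53 = 362.1, giving m = 362.1 / (9.81 × 0.53) = 69.6 kg.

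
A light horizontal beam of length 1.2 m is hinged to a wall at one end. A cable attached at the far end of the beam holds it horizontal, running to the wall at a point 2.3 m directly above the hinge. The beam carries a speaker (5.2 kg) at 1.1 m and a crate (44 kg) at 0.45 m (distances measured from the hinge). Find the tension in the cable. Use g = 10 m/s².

T ≈ 240 N

Take moments about the hinge.
Speaker: 5.2 × 10 = 52 N down at 1.1 m → arm 1.1 m, τ = 52 × 1.1 = 57.2 N·m clockwise.
Crate: 44 × 10 = 440 N down at 0.45 m → arm 0.45 m, τ = 440 × 0.45 = 198 N·m clockwise.
Total clockwise load moment = 255.2 N·m.
The cable tension T acts at 1.2 m; only its component perpendicular to the beam, T sinθ, produces torque. sinθ = h/√(h²+d²) = 2.3/√(2.3²+1.2²) = 0.8866.
Στ = 0 ⇒ T × 1.2 × 0.8866 = 255.2 ⇒ T = 255.2 / 1.064 = 240 N.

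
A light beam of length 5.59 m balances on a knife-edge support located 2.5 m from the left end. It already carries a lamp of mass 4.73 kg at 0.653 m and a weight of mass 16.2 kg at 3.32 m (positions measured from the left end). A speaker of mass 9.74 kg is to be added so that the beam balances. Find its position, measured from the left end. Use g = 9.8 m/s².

Sum moments about the knife-edge support (at 2.5 m from the left end) (the support reaction has zero arm there).
Lamp: 4.73 × 9.8 = 46.35 N down at 0.653 m → arm 1.847 m, τ = 46.35 × 1.847 = 85.61 N·m counterclockwise.
Weight: 16.2 × 9.8 = 158.8 N down at 3.32 m → arm 0.82 m, τ = 158.8 × 0.82 = 130.2 N·m clockwise.
Net moment of existing loads = 44.59 N·m clockwise.
The speaker weighs 9.74 × 9.8 = 95.45 N and must supply an equal counterclockwise moment, so its lever arm about the knife-edge support is 44.59 / 95.45 = 0.467 m.
That puts it at 2.5 − 0.467 = 2.03 m from the left end.

x ≈ 2.03 m from the left end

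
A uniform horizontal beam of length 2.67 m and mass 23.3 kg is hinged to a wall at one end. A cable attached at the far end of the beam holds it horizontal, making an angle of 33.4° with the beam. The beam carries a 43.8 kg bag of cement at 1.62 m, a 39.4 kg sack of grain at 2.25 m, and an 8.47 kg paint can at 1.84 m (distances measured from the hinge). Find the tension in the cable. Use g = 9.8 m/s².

Sum moments about the hinge (the unknown hinge reaction has zero arm there).
Beam weight: 23.3 × 9.8 = 228.3 N down at 1.335 m → arm 1.335 m, τ = 228.3 × 1.335 = 304.8 N·m clockwise.
Bag of cement: 43.8 × 9.8 = 429.2 N down at 1.62 m → arm 1.62 m, τ = 429.2 × 1.62 = 695.3 N·m clockwise.
Sack of grain: 39.4 × 9.8 = 386.1 N down at 2.25 m → arm 2.25 m, τ = 386.1 × 2.25 = 868.7 N·m clockwise.
Paint can: 8.47 × 9.8 = 83.01 N down at 1.84 m → arm 1.84 m, τ = 83.01 × 1.84 = 152.7 N·m clockwise.
Total clockwise load moment = 2022 N·m.
The cable tension T acts at 2.67 m; only its component perpendicular to the beam, T sinθ, produces torque. sin 33.4° = 0.5505.
Balancing moments: T × 2.67 × 0.5505 = 2022, giving T = 2022 / 1.47 = 1380 N.

T ≈ 1380 N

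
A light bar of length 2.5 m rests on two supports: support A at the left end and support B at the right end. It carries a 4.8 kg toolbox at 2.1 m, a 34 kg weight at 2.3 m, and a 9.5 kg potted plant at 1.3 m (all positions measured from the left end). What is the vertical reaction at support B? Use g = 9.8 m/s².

R_B ≈ 394 N

Taking torques about support A:
Toolbox: 4.8 × 9.8 = 47.04 N down at 2.1 m → arm 2.1 m, τ = 47.04 × 2.1 = 98.78 N·m clockwise.
Weight: 34 × 9.8 = 333.2 N down at 2.3 m → arm 2.3 m, τ = 333.2 × 2.3 = 766.4 N·m clockwise.
Potted plant: 9.5 × 9.8 = 93.1 N down at 1.3 m → arm 1.3 m, τ = 93.1 × 1.3 = 121 N·m clockwise.
Net load moment about support A = 986.2 N·m clockwise.
Reaction R at support B is upward at 2.5 m, arm 2.5 m → moment R × 2.5 counterclockwise.
Balancing moments: R × 2.5 = 986.2, giving R = 394 N.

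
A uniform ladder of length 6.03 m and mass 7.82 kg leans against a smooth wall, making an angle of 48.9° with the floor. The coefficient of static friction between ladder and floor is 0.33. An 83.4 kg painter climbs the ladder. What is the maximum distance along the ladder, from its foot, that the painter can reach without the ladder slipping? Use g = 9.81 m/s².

d ≈ 2.21 m

About the foot of the ladder:
Ladder weight 7.82×9.81 = 76.71 N acts at 3.015 m along the ladder; its horizontal arm is 3.015·cos48.9° = 1.982 m → τ = 152 N·m clockwise.
Painter weight 83.4×9.81 = 818.2 N at distance d → arm d·cos48.9° → τ = 818.2·d·0.6574 clockwise.
Wall normal N at the top has arm L sinθ = 4.544 m counterclockwise, so Στ = 0 gives N·4.544 = 152 + 537.9·d.
ΣFy = 0 ⇒ N_floor = 894.9 N, so the maximum friction is μ_s·N_floor = 0.33×894.9 = 295.3 N. ΣFx = 0 ⇒ N_wall = f, so at the slipping point N = 295.3 N.
Substituting: 295.3×4.544 = 152 + 537.9·d ⇒ d = (1342 − 152) / 537.9 = 2.21 m.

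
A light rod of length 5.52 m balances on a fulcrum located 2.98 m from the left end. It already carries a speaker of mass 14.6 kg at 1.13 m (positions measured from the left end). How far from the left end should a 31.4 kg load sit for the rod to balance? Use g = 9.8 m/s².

Take moments about the fulcrum (at 2.98 m from the left end).
Speaker: 14.6 × 9.8 = 143.1 N down at 1.13 m → arm 1.85 m, τ = 143.1 × 1.85 = 264.7 N·m counterclockwise.
Net moment of existing loads = 264.7 N·m counterclockwise.
The load weighs 31.4 × 9.8 = 307.7 N and must supply an equal clockwise moment, so its lever arm about the fulcrum is 264.7 / 307.7 = 0.86 m.
That puts it at 2.98 + 0.86 = 3.84 m from the left end.

x ≈ 3.84 m from the left end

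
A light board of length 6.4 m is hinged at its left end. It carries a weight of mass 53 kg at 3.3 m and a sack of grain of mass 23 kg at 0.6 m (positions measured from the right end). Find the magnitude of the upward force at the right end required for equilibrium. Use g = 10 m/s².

F ≈ 465 N

Take moments about the left end.
Weight: 53 × 10 = 530 N down at 3.3 m → arm 3.1 m, τ = 530 × 3.1 = 1643 N·m clockwise.
Sack of grain: 23 × 10 = 230 N down at 0.6 m → arm 5.8 m, τ = 230 × 5.8 = 1334 N·m clockwise.
Net moment of the loads = 2977 N·m clockwise.
The upward force F acts at the right end, arm 6.4 m, giving F × 6.4 counterclockwise.
Setting net torque to zero: F × 6.4 = 2977 → F = 2977 / 6.4 = 465 N.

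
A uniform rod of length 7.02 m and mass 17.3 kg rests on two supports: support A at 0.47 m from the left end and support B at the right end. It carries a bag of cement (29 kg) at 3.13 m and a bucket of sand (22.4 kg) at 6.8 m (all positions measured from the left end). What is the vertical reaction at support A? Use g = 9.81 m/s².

R_A ≈ 267 N

Choose support B as the axis so its reaction then has zero moment arm.
Beam weight: 17.3 × 9.81 = 169.7 N down at 3.51 m → arm 3.51 m, τ = 169.7 × 3.51 = 595.6 N·m counterclockwise.
Bag of cement: 29 × 9.81 = 284.5 N down at 3.13 m → arm 3.89 m, τ = 284.5 × 3.89 = 1107 N·m counterclockwise.
Bucket of sand: 22.4 × 9.81 = 219.7 N down at 6.8 m → arm 0.22 m, τ = 219.7 × 0.22 = 48.33 N·m counterclockwise.
Net load moment about support B = 1751 N·m counterclockwise.
Reaction R at support A is upward at 0.47 m, arm 6.55 m → moment R × 6.55 clockwise.
Setting net torque to zero: R × 6.55 = 1751 → R = 267 N.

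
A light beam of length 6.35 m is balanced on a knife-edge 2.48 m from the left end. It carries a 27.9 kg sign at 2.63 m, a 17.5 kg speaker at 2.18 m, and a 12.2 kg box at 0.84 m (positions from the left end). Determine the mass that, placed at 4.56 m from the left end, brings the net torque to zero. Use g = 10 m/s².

m ≈ 10.1 kg

Take moments about the knife-edge (at 2.48 m from the left end).
Sign: 27.9 × 10 = 279 N down at 2.63 m → arm 0.15 m, τ = 279 × 0.15 = 41.85 N·m clockwise.
Speaker: 17.5 × 10 = 175 N down at 2.18 m → arm 0.3 m, τ = 175 × 0.3 = 52.5 N·m counterclockwise.
Box: 12.2 × 10 = 122 N down at 0.84 m → arm 1.64 m, τ = 122 × 1.64 = 200.1 N·m counterclockwise.
Net moment of known loads = 210.8 N·m counterclockwise.
An unknown mass m at 4.56 m has arm 2.08 m; its moment is m·g·2.08 clockwise.
Setting net torque to zero: m × 10 × 2.08 = 210.8 → m = 210.8 / (10 × 2.08) = 10.1 kg.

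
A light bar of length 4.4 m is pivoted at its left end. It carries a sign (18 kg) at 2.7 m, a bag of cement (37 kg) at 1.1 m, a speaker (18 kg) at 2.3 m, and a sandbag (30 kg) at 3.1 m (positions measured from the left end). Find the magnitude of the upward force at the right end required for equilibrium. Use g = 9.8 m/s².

F ≈ 498 N

Sum moments about the left end (the unknown pivot reaction has zero arm there).
Sign: 18 × 9.8 = 176.4 N down at 2.7 m → arm 2.7 m, τ = 176.4 × 2.7 = 476.3 N·m clockwise.
Bag of cement: 37 × 9.8 = 362.6 N down at 1.1 m → arm 1.1 m, τ = 362.6 × 1.1 = 398.9 N·m clockwise.
Speaker: 18 × 9.8 = 176.4 N down at 2.3 m → arm 2.3 m, τ = 176.4 × 2.3 = 405.7 N·m clockwise.
Sandbag: 30 × 9.8 = 294 N down at 3.1 m → arm 3.1 m, τ = 294 × 3.1 = 911.4 N·m clockwise.
Net moment of the loads = 2192 N·m clockwise.
The upward force F acts at the right end, arm 4.4 m, giving F × 4.4 counterclockwise.
Στ = 0 ⇒ F × 4.4 = 2192 ⇒ F = 2192 / 4.4 = 498 N.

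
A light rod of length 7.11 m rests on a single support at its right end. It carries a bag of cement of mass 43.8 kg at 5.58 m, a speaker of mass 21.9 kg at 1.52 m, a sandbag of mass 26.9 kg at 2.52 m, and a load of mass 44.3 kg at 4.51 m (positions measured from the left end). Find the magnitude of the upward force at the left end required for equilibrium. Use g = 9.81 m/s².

Sum moments about the right end (the unknown pivot reaction has zero arm there).
Bag of cement: 43.8 × 9.81 = 429.7 N down at 5.58 m → arm 1.53 m, τ = 429.7 × 1.53 = 657.4 N·m counterclockwise.
Speaker: 21.9 × 9.81 = 214.8 N down at 1.52 m → arm 5.59 m, τ = 214.8 × 5.59 = 1201 N·m counterclockwise.
Sandbag: 26.9 × 9.81 = 263.9 N down at 2.52 m → arm 4.59 m, τ = 263.9 × 4.59 = 1211 N·m counterclockwise.
Load: 44.3 × 9.81 = 434.6 N down at 4.51 m → arm 2.6 m, τ = 434.6 × 2.6 = 1130 N·m counterclockwise.
Net moment of the loads = 4199 N·m counterclockwise.
The upward force F acts at the left end, arm 7.11 m, giving F × 7.11 clockwise.
For rotational equilibrium, F × 7.11 = 4199, so F = 4199 / 7.11 = 591 N.

F ≈ 591 N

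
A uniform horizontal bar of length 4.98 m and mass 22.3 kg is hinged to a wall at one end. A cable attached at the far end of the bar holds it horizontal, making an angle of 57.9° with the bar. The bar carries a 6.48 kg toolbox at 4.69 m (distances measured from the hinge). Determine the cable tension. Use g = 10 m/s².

T ≈ 204 N

Choose the hinge as the axis so the unknown hinge reaction has zero arm there.
Beam weight: 22.3 × 10 = 223 N down at 2.49 m → arm 2.49 m, τ = 223 × 2.49 = 555.3 N·m clockwise.
Toolbox: 6.48 × 10 = 64.8 N down at 4.69 m → arm 4.69 m, τ = 64.8 × 4.69 = 303.9 N·m clockwise.
Total clockwise load moment = 859.2 N·m.
The cable tension T acts at 4.98 m; only its component perpendicular to the bar, T sinθ, produces torque. sin 57.9° = 0.8471.
Balancing moments: T × 4.98 × 0.8471 = 859.2, giving T = 859.2 / 4.219 = 204 N.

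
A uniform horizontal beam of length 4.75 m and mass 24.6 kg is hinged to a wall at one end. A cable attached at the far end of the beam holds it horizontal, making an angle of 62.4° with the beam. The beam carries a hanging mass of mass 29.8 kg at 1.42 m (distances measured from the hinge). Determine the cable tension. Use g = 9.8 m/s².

T ≈ 235 N

Taking torques about the hinge:
Beam weight: 24.6 × 9.8 = 241.1 N down at 2.375 m → arm 2.375 m, τ = 241.1 × 2.375 = 572.6 N·m clockwise.
Hanging mass: 29.8 × 9.8 = 292 N down at 1.42 m → arm 1.42 m, τ = 292 × 1.42 = 414.6 N·m clockwise.
Total clockwise load moment = 987.2 N·m.
The cable tension T acts at 4.75 m; only its component perpendicular to the beam, T sinθ, produces torque. sin 62.4° = 0.8862.
Setting net torque to zero: T × 4.75 × 0.8862 = 987.2 → T = 987.2 / 4.209 = 235 N.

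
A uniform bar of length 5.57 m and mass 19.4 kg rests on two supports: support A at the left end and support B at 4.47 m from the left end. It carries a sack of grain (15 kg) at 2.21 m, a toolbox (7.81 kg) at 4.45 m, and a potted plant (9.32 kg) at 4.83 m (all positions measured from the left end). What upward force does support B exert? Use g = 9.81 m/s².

Choose support A as the axis so its reaction then has zero moment arm.
Beam weight: 19.4 × 9.81 = 190.3 N down at 2.785 m → arm 2.785 m, τ = 190.3 × 2.785 = 530 N·m clockwise.
Sack of grain: 15 × 9.81 = 147.2 N down at 2.21 m → arm 2.21 m, τ = 147.2 × 2.21 = 325.3 N·m clockwise.
Toolbox: 7.81 × 9.81 = 76.62 N down at 4.45 m → arm 4.45 m, τ = 76.62 × 4.45 = 341 N·m clockwise.
Potted plant: 9.32 × 9.81 = 91.43 N down at 4.83 m → arm 4.83 m, τ = 91.43 × 4.83 = 441.6 N·m clockwise.
Net load moment about support A = 1638 N·m clockwise.
Reaction R at support B is upward at 4.47 m, arm 4.47 m → moment R × 4.47 counterclockwise.
Setting net torque to zero: R × 4.47 = 1638 → R = 366 N.

R_B ≈ 366 N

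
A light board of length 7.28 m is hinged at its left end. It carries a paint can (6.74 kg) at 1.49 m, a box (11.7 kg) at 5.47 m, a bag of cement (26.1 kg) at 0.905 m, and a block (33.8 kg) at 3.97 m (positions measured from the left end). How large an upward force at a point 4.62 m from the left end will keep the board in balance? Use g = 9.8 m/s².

F ≈ 492 N

Taking torques about the left end:
Paint can: 6.74 × 9.8 = 66.05 N down at 1.49 m → arm 1.49 m, τ = 66.05 × 1.49 = 98.41 N·m clockwise.
Box: 11.7 × 9.8 = 114.7 N down at 5.47 m → arm 5.47 m, τ = 114.7 × 5.47 = 627.4 N·m clockwise.
Bag of cement: 26.1 × 9.8 = 255.8 N down at 0.905 m → arm 0.905 m, τ = 255.8 × 0.905 = 231.5 N·m clockwise.
Block: 33.8 × 9.8 = 331.2 N down at 3.97 m → arm 3.97 m, τ = 331.2 × 3.97 = 1315 N·m clockwise.
Net moment of the loads = 2272 N·m clockwise.
The upward force F acts at a point 4.62 m from the left end, arm 4.62 m, giving F × 4.62 counterclockwise.
Setting net torque to zero: F × 4.62 = 2272 → F = 2272 / 4.62 = 492 N.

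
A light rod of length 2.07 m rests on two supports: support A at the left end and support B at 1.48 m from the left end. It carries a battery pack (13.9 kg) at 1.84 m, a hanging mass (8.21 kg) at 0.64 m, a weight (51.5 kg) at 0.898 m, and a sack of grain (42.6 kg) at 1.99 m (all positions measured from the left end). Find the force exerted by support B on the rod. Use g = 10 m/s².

R_B ≈ 1090 N

Choose support A as the axis so its reaction then has zero moment arm.
Battery pack: 13.9 × 10 = 139 N down at 1.84 m → arm 1.84 m, τ = 139 × 1.84 = 255.8 N·m clockwise.
Hanging mass: 8.21 × 10 = 82.1 N down at 0.64 m → arm 0.64 m, τ = 82.1 × 0.64 = 52.54 N·m clockwise.
Weight: 51.5 × 10 = 515 N down at 0.898 m → arm 0.898 m, τ = 515 × 0.898 = 462.5 N·m clockwise.
Sack of grain: 42.6 × 10 = 426 N down at 1.99 m → arm 1.99 m, τ = 426 × 1.99 = 847.7 N·m clockwise.
Net load moment about support A = 1619 N·m clockwise.
Reaction R at support B is upward at 1.48 m, arm 1.48 m → moment R × 1.48 counterclockwise.
Στ = 0 ⇒ R × 1.48 = 1619 ⇒ R = 1090 N.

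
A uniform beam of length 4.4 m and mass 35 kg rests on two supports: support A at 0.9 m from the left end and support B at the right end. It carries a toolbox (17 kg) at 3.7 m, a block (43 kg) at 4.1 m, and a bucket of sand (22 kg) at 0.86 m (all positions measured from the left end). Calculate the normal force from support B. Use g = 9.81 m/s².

Take moments about support A.
Beam weight: 35 × 9.81 = 343.4 N down at 2.2 m → arm 1.3 m, τ = 343.4 × 1.3 = 446.4 N·m clockwise.
Toolbox: 17 × 9.81 = 166.8 N down at 3.7 m → arm 2.8 m, τ = 166.8 × 2.8 = 467 N·m clockwise.
Block: 43 × 9.81 = 421.8 N down at 4.1 m → arm 3.2 m, τ = 421.8 × 3.2 = 1350 N·m clockwise.
Bucket of sand: 22 × 9.81 = 215.8 N down at 0.86 m → arm 0.04 m, τ = 215.8 × 0.04 = 8.632 N·m counterclockwise.
Net load moment about support A = 2255 N·m clockwise.
Reaction R at support B is upward at 4.4 m, arm 3.5 m → moment R × 3.5 counterclockwise.
Balancing moments: R × 3.5 = 2255, giving R = 644 N.

R_B ≈ 644 N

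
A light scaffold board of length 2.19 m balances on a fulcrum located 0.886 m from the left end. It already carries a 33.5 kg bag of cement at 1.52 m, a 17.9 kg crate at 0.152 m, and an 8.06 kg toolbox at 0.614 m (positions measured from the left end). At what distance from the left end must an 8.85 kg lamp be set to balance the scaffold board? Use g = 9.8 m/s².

Take moments about the fulcrum (at 0.886 m from the left end).
Bag of cement: 33.5 × 9.8 = 328.3 N down at 1.52 m → arm 0.634 m, τ = 328.3 × 0.634 = 208.1 N·m clockwise.
Crate: 17.9 × 9.8 = 175.4 N down at 0.152 m → arm 0.734 m, τ = 175.4 × 0.734 = 128.7 N·m counterclockwise.
Toolbox: 8.06 × 9.8 = 78.99 N down at 0.614 m → arm 0.272 m, τ = 78.99 × 0.272 = 21.49 N·m counterclockwise.
Net moment of existing loads = 57.91 N·m clockwise.
The lamp weighs 8.85 × 9.8 = 86.73 N and must supply an equal counterclockwise moment, so its lever arm about the fulcrum is 57.91 / 86.73 = 0.668 m.
That puts it at 0.886 − 0.668 = 0.218 m from the left end.

x ≈ 0.218 m from the left end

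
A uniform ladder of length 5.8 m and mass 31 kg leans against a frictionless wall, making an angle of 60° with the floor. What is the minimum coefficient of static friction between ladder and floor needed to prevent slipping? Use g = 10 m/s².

Sum moments about the foot of the ladder (the floor normal and friction both act there and drop out).
Ladder weight 31×10 = 310 N acts at 2.9 m along the ladder; its horizontal arm is 2.9·cos60° = 1.45 m → τ = 449.5 N·m clockwise.
Wall normal N acts horizontally at the top; its moment arm is the height L sinθ = 5.8·sin60° = 5.023 m, counterclockwise.
For rotational equilibrium, N × 5.023 = 449.5, so N = 89.49 N.
ΣFx = 0 ⇒ f = N_wall = 89.49 N. ΣFy = 0 ⇒ N_floor = 310 N.
μ_min = f / N_floor = 89.49 / 310 = 0.289.

μ_min ≈ 0.289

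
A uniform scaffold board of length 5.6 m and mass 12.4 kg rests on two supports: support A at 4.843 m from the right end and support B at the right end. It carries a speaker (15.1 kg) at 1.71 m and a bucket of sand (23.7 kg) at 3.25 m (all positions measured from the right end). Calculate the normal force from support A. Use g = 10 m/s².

R_A ≈ 284 N

Taking torques about support B:
Beam weight: 12.4 × 10 = 124 N down at 2.8 m → arm 2.8 m, τ = 124 × 2.8 = 347.2 N·m counterclockwise.
Speaker: 15.1 × 10 = 151 N down at 1.71 m → arm 1.71 m, τ = 151 × 1.71 = 258.2 N·m counterclockwise.
Bucket of sand: 23.7 × 10 = 237 N down at 3.25 m → arm 3.25 m, τ = 237 × 3.25 = 770.2 N·m counterclockwise.
Net load moment about support B = 1376 N·m counterclockwise.
Reaction R at support A is upward at 4.843 m, arm 4.843 m → moment R × 4.843 clockwise.
For rotational equilibrium, R × 4.843 = 1376, so R = 284 N.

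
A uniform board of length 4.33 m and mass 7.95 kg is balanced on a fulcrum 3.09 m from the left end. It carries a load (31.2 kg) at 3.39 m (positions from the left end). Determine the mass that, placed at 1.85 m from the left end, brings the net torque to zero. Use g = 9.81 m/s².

Take moments about the fulcrum (at 3.09 m from the left end).
Beam weight: 7.95 × 9.81 = 77.99 N down at 2.165 m → arm 0.925 m, τ = 77.99 × 0.925 = 72.14 N·m counterclockwise.
Load: 31.2 × 9.81 = 306.1 N down at 3.39 m → arm 0.3 m, τ = 306.1 × 0.3 = 91.83 N·m clockwise.
Net moment of known loads = 19.69 N·m clockwise.
An unknown mass m at 1.85 m has arm 1.24 m; its moment is m·g·1.24 counterclockwise.
Balancing moments: m × 9.81 × 1.24 = 19.69, giving m = 19.69 / (9.81 × 1.24) = 1.62 kg.

m ≈ 1.62 kg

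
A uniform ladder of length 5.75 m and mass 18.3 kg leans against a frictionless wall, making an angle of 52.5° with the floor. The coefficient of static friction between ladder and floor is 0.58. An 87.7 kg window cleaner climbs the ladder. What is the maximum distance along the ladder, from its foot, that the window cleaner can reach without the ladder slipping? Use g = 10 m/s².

d ≈ 4.65 m

Take moments about the foot of the ladder.
Ladder weight 18.3×10 = 183 N acts at 2.875 m along the ladder; its horizontal arm is 2.875·cos52.5° = 1.75 m → τ = 320.2 N·m clockwise.
Window cleaner weight 87.7×10 = 877 N at distance d → arm d·cos52.5° → τ = 877·d·0.6088 clockwise.
Wall normal N at the top has arm L sinθ = 4.562 m counterclockwise, so Στ = 0 gives N·4.562 = 320.2 + 533.9·d.
ΣFy = 0 ⇒ N_floor = 1060 N, so the maximum friction is μ_s·N_floor = 0.58×1060 = 614.8 N. ΣFx = 0 ⇒ N_wall = f, so at the slipping point N = 614.8 N.
Substituting: 614.8×4.562 = 320.2 + 533.9·d ⇒ d = (2805 − 320.2) / 533.9 = 4.65 m.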